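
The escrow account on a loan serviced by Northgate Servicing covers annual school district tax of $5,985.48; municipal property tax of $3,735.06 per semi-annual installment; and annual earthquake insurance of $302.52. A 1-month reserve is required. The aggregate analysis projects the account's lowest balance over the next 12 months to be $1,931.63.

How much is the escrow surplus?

$785.12

School district tax — $5,985.48 annually
Municipal property tax — $3,735.06 × 2 = $7,470.12 annually
Earthquake insurance — $302.52 annually
Annual escrow total = $5,985.48 + $7,470.12 + $302.52 = $13,758.12
Monthly = $13,758.12 / 12 = $1,146.51
Required cushion = 1 × $1,146.51 = $1,146.51
Surplus = $1,931.63 − $1,146.51 = $785.12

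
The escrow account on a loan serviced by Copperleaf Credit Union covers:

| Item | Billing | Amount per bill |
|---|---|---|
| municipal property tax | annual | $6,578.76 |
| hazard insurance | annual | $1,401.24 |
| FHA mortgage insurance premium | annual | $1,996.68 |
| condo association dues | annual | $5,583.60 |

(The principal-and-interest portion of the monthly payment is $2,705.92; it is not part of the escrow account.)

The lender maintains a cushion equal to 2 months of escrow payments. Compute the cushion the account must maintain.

$2,593.38

Municipal property tax — $6,578.76 per year
Hazard insurance — $1,401.24 per year
FHA mortgage insurance premium — $1,996.68 per year
Condo association dues — $5,583.60 per year
Total annual escrow = $6,578.76 + $1,401.24 + $1,996.68 + $5,583.60 = $15,560.28
Per month = $15,560.28 / 12 = $1,296.69
Reserve = 2 × $1,296.69 = $2,593.38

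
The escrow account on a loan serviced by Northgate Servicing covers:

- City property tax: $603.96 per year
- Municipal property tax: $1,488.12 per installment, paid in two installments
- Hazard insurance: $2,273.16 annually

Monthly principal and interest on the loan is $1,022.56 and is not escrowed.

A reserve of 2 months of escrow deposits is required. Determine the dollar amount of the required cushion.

$975.56

City property tax: $603.96 annually
Municipal property tax: $1,488.12 × 2 = $2,976.24 annually
Hazard insurance: $2,273.16 annually
Annual escrow total = $603.96 + $2,976.24 + $2,273.16 = $5,853.36
Monthly escrow = $5,853.36 ÷ 12 = $487.78
Cushion = 2 × $487.78 = $975.56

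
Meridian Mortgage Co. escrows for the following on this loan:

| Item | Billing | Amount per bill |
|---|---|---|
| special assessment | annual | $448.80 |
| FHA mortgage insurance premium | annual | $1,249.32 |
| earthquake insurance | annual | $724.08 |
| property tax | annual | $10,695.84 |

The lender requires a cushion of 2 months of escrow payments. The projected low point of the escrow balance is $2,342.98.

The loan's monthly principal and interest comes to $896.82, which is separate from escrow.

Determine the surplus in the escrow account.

Special assessment — $448.80 annually
FHA mortgage insurance premium — $1,249.32 annually
Earthquake insurance — $724.08 annually
Property tax — $10,695.84 annually
Yearly total = $13,118.04
Per month = $13,118.04 ÷ 12 = $1,093.17
Required reserve = 2 × $1,093.17 = $2,186.34
Excess over cushion: $2,342.98 − $2,186.34 = $156.64

$156.64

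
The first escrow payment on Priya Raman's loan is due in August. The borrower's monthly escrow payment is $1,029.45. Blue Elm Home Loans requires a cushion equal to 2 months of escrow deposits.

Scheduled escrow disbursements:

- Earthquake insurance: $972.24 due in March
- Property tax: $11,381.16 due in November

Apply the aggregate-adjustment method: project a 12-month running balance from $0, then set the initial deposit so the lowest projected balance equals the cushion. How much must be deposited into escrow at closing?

Cushion = 2 × $1,029.45 = $2,058.90
Trial balance (start $0, +$1,029.45 each month, − disbursements):
  Aug: +$1,029.45 → $1,029.45
  Sep: +$1,029.45 → $2,058.90
  Oct: +$1,029.45 → $3,088.35
  Nov: +$1,029.45 − $11,381.16 → -$7,263.36
  Dec: +$1,029.45 → -$6,233.91
  Jan: +$1,029.45 → -$5,204.46
  Feb: +$1,029.45 → -$4,175.01
  Mar: +$1,029.45 − $972.24 → -$4,117.80
  Apr: +$1,029.45 → -$3,088.35
  May: +$1,029.45 → -$2,058.90
  Jun: +$1,029.45 → -$1,029.45
  Jul: +$1,029.45 → $0.00
Lowest trial balance = -$7,263.36 (Nov)
Initial deposit = cushion − low point = $2,058.90 − (-$7,263.36) = $9,322.26

$9,322.26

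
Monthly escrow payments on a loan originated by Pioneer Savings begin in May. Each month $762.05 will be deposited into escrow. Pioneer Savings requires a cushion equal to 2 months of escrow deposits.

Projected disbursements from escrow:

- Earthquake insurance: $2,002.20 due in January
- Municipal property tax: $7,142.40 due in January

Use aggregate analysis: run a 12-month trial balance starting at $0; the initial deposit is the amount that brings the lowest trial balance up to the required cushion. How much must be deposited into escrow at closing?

Cushion = 2 × $762.05 = $1,524.10
Trial balance (start $0, +$762.05 each month, − disbursements):
  May: +$762.05 → $762.05
  Jun: +$762.05 → $1,524.10
  Jul: +$762.05 → $2,286.15
  Aug: +$762.05 → $3,048.20
  Sep: +$762.05 → $3,810.25
  Oct: +$762.05 → $4,572.30
  Nov: +$762.05 → $5,334.35
  Dec: +$762.05 → $6,096.40
  Jan: +$762.05 − $9,144.60 → -$2,286.15
  Feb: +$762.05 → -$1,524.10
  Mar: +$762.05 → -$762.05
  Apr: +$762.05 → $0.00
Lowest trial balance = -$2,286.15 (Jan)
Initial deposit = cushion − low point = $1,524.10 − (-$2,286.15) = $3,810.25

$3,810.25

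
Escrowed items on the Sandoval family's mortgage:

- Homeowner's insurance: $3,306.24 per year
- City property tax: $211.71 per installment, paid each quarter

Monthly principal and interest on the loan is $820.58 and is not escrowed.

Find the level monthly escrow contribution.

Homeowner's insurance: $3,306.24 annually
City property tax: $211.71 × 4 = $846.84 annually
Total per year = $4,153.08
Monthly escrow = $4,153.08 / 12 = $346.09

$346.09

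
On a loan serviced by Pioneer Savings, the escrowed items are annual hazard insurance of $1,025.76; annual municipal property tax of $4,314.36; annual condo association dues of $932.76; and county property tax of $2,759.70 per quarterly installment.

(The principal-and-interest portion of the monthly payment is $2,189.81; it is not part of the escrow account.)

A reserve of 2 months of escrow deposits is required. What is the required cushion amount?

Hazard insurance: $1,025.76 annually
Municipal property tax: $4,314.36 annually
Condo association dues: $932.76 annually
County property tax: $2,759.70 × 4 = $11,038.80 annually
Yearly total = $1,025.76 + $4,314.36 + $932.76 + $11,038.80 = $17,311.68
Monthly = $17,311.68 / 12 = $1,442.64
Cushion = 2 × $1,442.64 = $2,885.28

$2,885.28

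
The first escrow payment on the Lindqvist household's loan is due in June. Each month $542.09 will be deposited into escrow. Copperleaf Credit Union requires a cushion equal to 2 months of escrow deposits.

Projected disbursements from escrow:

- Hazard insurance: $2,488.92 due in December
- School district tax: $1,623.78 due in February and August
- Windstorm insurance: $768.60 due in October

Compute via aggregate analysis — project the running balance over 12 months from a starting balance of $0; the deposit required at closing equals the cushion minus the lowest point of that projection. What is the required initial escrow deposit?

$2,710.45

Cushion = 2 × $542.09 = $1,084.18
Trial balance (start $0, +$542.09 each month, − disbursements):
  Jun: +$542.09 → $542.09
  Jul: +$542.09 → $1,084.18
  Aug: +$542.09 − $1,623.78 → $2.49
  Sep: +$542.09 → $544.58
  Oct: +$542.09 − $768.60 → $318.07
  Nov: +$542.09 → $860.16
  Dec: +$542.09 − $2,488.92 → -$1,086.67
  Jan: +$542.09 → -$544.58
  Feb: +$542.09 − $1,623.78 → -$1,626.27
  Mar: +$542.09 → -$1,084.18
  Apr: +$542.09 → -$542.09
  May: +$542.09 → $0.00
Lowest trial balance = -$1,626.27 (Feb)
Initial deposit = cushion − low point = $1,084.18 − (-$1,626.27) = $2,710.45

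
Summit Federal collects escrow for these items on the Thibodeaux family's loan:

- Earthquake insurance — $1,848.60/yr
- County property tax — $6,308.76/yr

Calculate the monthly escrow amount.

$679.78

Earthquake insurance — $1,848.60 annually
County property tax — $6,308.76 annually
Combined annual = $1,848.60 + $6,308.76 = $8,157.36
Per month = $8,157.36 / 12 = $679.78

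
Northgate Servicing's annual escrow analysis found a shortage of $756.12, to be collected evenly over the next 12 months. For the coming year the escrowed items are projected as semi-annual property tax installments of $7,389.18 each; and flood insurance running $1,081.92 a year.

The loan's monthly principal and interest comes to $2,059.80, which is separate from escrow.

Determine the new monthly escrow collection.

$1,384.70

Property tax: $7,389.18 × 2 = $14,778.36 per year
Flood insurance: $1,081.92 per year
Combined annual = $15,860.28
Base monthly escrow = $15,860.28 / 12 = $1,321.69
Shortage spread = $756.12 / 12 = $63.01/mo
New monthly escrow = $1,321.69 + $63.01 = $1,384.70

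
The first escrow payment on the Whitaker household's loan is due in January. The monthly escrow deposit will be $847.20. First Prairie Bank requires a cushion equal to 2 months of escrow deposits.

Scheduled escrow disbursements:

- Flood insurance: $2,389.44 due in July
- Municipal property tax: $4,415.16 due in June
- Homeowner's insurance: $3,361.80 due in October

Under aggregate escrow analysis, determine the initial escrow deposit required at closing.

$3,388.80

Cushion = 2 × $847.20 = $1,694.40
Trial balance (start $0, +$847.20 each month, − disbursements):
  Jan: +$847.20 → $847.20
  Feb: +$847.20 → $1,694.40
  Mar: +$847.20 → $2,541.60
  Apr: +$847.20 → $3,388.80
  May: +$847.20 → $4,236.00
  Jun: +$847.20 − $4,415.16 → $668.04
  Jul: +$847.20 − $2,389.44 → -$874.20
  Aug: +$847.20 → -$27.00
  Sep: +$847.20 → $820.20
  Oct: +$847.20 − $3,361.80 → -$1,694.40
  Nov: +$847.20 → -$847.20
  Dec: +$847.20 → $0.00
Lowest trial balance = -$1,694.40 (Oct)
Initial deposit = cushion − low point = $1,694.40 − (-$1,694.40) = $3,388.80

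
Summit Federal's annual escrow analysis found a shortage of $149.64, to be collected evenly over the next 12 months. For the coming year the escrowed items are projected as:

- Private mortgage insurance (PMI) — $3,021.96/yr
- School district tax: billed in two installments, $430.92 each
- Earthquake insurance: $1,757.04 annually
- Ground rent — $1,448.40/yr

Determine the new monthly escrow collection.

Private mortgage insurance (PMI) = $3,021.96 annually
School district tax = $430.92 × 2 = $861.84 annually
Earthquake insurance = $1,757.04 annually
Ground rent = $1,448.40 annually
Combined annual = $3,021.96 + $861.84 + $1,757.04 + $1,448.40 = $7,089.24
Monthly = $7,089.24 ÷ 12 = $590.77
Monthly shortage recovery: $149.64 / 12 = $12.47
Adjusted monthly = $590.77 + $12.47 = $603.24

$603.24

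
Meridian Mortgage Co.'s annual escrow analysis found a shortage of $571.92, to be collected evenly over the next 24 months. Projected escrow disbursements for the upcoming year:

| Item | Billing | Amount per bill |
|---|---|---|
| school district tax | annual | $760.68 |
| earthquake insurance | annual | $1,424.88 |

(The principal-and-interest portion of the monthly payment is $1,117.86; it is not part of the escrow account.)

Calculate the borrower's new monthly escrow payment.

$205.96

School district tax — $760.68
Earthquake insurance — $1,424.88
Combined annual = $760.68 + $1,424.88 = $2,185.56
Monthly = $2,185.56 ÷ 12 = $182.13
Monthly shortage recovery: $571.92 / 24 = $23.83
New monthly escrow = $182.13 + $23.83 = $205.96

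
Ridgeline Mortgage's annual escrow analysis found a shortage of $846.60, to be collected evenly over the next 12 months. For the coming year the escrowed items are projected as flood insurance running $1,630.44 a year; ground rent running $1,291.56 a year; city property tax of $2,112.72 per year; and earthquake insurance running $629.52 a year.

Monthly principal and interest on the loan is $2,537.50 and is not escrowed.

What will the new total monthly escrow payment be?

$542.57

Flood insurance = $1,630.44 per year
Ground rent = $1,291.56 per year
City property tax = $2,112.72 per year
Earthquake insurance = $629.52 per year
Annual escrow total = $1,630.44 + $1,291.56 + $2,112.72 + $629.52 = $5,664.24
Per month = $5,664.24 / 12 = $472.02
Shortage spread = $846.60 ÷ 12 = $70.55/mo
Adjusted monthly = $472.02 + $70.55 = $542.57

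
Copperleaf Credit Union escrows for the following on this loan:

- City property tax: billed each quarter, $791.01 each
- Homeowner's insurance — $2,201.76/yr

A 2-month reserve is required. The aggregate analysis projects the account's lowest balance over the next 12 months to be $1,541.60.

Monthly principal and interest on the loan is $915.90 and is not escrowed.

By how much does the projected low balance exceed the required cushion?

$647.30

City property tax: $791.01 × 4 = $3,164.04
Homeowner's insurance: $2,201.76
Combined annual = $5,365.80
Base monthly escrow = $5,365.80 ÷ 12 = $447.15
Required cushion = 2 × $447.15 = $894.30
Excess over cushion: $1,541.60 − $894.30 = $647.30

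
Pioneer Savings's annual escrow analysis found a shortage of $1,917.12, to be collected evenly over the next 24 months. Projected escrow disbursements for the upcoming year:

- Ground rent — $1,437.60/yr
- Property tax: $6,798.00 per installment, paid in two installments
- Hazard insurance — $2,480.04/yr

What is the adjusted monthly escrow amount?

$1,539.35

Ground rent: $1,437.60 per year
Property tax: $6,798.00 × 2 = $13,596.00 per year
Hazard insurance: $2,480.04 per year
Yearly total = $17,513.64
Monthly escrow = $17,513.64 ÷ 12 = $1,459.47
Monthly shortage recovery: $1,917.12 / 24 = $79.88
New monthly escrow = $1,459.47 + $79.88 = $1,539.35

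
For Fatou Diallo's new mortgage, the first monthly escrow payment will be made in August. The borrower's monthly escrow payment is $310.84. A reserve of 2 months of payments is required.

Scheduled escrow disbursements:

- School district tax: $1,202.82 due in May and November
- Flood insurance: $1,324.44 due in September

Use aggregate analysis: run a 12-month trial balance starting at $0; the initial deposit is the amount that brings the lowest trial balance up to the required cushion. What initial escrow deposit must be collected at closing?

Cushion = 2 × $310.84 = $621.68
Trial balance (start $0, +$310.84 each month, − disbursements):
  Aug: +$310.84 → $310.84
  Sep: +$310.84 − $1,324.44 → -$702.76
  Oct: +$310.84 → -$391.92
  Nov: +$310.84 − $1,202.82 → -$1,283.90
  Dec: +$310.84 → -$973.06
  Jan: +$310.84 → -$662.22
  Feb: +$310.84 → -$351.38
  Mar: +$310.84 → -$40.54
  Apr: +$310.84 → $270.30
  May: +$310.84 − $1,202.82 → -$621.68
  Jun: +$310.84 → -$310.84
  Jul: +$310.84 → $0.00
Lowest trial balance = -$1,283.90 (Nov)
Initial deposit = cushion − low point = $621.68 − (-$1,283.90) = $1,905.58

$1,905.58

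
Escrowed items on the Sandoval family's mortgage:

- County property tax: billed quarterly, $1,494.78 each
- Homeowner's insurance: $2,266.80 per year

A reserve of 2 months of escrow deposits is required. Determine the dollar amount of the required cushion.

County property tax: $1,494.78 × 4 = $5,979.12/yr
Homeowner's insurance: $2,266.80/yr
Total per year = $8,245.92
Per month = $8,245.92 ÷ 12 = $687.16
Reserve = 2 × $687.16 = $1,374.32

$1,374.32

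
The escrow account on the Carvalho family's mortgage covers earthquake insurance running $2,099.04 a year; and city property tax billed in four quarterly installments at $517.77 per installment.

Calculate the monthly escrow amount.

$347.51

Earthquake insurance — $2,099.04 annually
City property tax — $517.77 × 4 = $2,071.08 annually
Total per year = $2,099.04 + $2,071.08 = $4,170.12
Per month = $4,170.12 / 12 = $347.51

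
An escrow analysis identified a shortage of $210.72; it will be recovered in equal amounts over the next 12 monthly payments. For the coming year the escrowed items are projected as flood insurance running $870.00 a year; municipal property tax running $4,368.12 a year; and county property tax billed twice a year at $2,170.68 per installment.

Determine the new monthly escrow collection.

Flood insurance = $870.00 per year
Municipal property tax = $4,368.12 per year
County property tax = $2,170.68 × 2 = $4,341.36 per year
Annual escrow total = $9,579.48
Base monthly escrow = $9,579.48 / 12 = $798.29
Shortage per month = $210.72 / 12 = $17.56
Adjusted monthly = $798.29 + $17.56 = $815.85

$815.85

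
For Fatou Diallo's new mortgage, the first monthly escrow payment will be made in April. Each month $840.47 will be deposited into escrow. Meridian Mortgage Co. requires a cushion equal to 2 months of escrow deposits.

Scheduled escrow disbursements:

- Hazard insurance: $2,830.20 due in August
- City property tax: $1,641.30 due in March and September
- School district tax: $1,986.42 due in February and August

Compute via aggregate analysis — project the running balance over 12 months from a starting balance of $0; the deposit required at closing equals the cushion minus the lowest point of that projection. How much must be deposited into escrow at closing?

$3,096.04

Cushion = 2 × $840.47 = $1,680.94
Trial balance (start $0, +$840.47 each month, − disbursements):
  Apr: +$840.47 → $840.47
  May: +$840.47 → $1,680.94
  Jun: +$840.47 → $2,521.41
  Jul: +$840.47 → $3,361.88
  Aug: +$840.47 − $4,816.62 → -$614.27
  Sep: +$840.47 − $1,641.30 → -$1,415.10
  Oct: +$840.47 → -$574.63
  Nov: +$840.47 → $265.84
  Dec: +$840.47 → $1,106.31
  Jan: +$840.47 → $1,946.78
  Feb: +$840.47 − $1,986.42 → $800.83
  Mar: +$840.47 − $1,641.30 → $0.00
Lowest trial balance = -$1,415.10 (Sep)
Initial deposit = cushion − low point = $1,680.94 − (-$1,415.10) = $3,096.04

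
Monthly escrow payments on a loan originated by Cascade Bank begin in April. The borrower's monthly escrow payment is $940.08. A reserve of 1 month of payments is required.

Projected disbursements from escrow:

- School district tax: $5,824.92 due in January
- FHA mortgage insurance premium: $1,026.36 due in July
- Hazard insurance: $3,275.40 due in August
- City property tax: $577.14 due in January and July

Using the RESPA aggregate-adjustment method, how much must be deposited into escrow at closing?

$2,820.24

Cushion = 1 × $940.08 = $940.08
Trial balance (start $0, +$940.08 each month, − disbursements):
  Apr: +$940.08 → $940.08
  May: +$940.08 → $1,880.16
  Jun: +$940.08 → $2,820.24
  Jul: +$940.08 − $1,603.50 → $2,156.82
  Aug: +$940.08 − $3,275.40 → -$178.50
  Sep: +$940.08 → $761.58
  Oct: +$940.08 → $1,701.66
  Nov: +$940.08 → $2,641.74
  Dec: +$940.08 → $3,581.82
  Jan: +$940.08 − $6,402.06 → -$1,880.16
  Feb: +$940.08 → -$940.08
  Mar: +$940.08 → $0.00
Lowest trial balance = -$1,880.16 (Jan)
Initial deposit = cushion − low point = $940.08 − (-$1,880.16) = $2,820.24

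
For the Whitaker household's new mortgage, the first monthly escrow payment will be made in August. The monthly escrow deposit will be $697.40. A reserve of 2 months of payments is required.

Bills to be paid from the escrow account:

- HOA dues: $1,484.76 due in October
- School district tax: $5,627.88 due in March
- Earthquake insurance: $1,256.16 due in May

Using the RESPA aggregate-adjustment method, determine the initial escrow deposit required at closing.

$2,928.24

Cushion = 2 × $697.40 = $1,394.80
Trial balance (start $0, +$697.40 each month, − disbursements):
  Aug: +$697.40 → $697.40
  Sep: +$697.40 → $1,394.80
  Oct: +$697.40 − $1,484.76 → $607.44
  Nov: +$697.40 → $1,304.84
  Dec: +$697.40 → $2,002.24
  Jan: +$697.40 → $2,699.64
  Feb: +$697.40 → $3,397.04
  Mar: +$697.40 − $5,627.88 → -$1,533.44
  Apr: +$697.40 → -$836.04
  May: +$697.40 − $1,256.16 → -$1,394.80
  Jun: +$697.40 → -$697.40
  Jul: +$697.40 → $0.00
Lowest trial balance = -$1,533.44 (Mar)
Initial deposit = cushion − low point = $1,394.80 − (-$1,533.44) = $2,928.24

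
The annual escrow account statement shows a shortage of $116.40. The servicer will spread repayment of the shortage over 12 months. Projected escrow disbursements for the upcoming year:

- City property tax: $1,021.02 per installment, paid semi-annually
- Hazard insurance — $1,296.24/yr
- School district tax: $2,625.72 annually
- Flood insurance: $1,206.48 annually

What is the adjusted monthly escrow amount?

City property tax — $1,021.02 × 2 = $2,042.04 per year
Hazard insurance — $1,296.24 per year
School district tax — $2,625.72 per year
Flood insurance — $1,206.48 per year
Annual escrow total = $2,042.04 + $1,296.24 + $2,625.72 + $1,206.48 = $7,170.48
Per month = $7,170.48 ÷ 12 = $597.54
Shortage spread = $116.40 / 12 = $9.70/mo
Adjusted monthly = $597.54 + $9.70 = $607.24

$607.24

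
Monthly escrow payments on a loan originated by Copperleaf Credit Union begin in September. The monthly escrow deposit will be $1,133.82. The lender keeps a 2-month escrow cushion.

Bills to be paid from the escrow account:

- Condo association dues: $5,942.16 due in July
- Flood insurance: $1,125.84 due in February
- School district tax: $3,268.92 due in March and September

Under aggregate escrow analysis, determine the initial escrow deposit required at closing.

$4,402.74

Cushion = 2 × $1,133.82 = $2,267.64
Trial balance (start $0, +$1,133.82 each month, − disbursements):
  Sep: +$1,133.82 − $3,268.92 → -$2,135.10
  Oct: +$1,133.82 → -$1,001.28
  Nov: +$1,133.82 → $132.54
  Dec: +$1,133.82 → $1,266.36
  Jan: +$1,133.82 → $2,400.18
  Feb: +$1,133.82 − $1,125.84 → $2,408.16
  Mar: +$1,133.82 − $3,268.92 → $273.06
  Apr: +$1,133.82 → $1,406.88
  May: +$1,133.82 → $2,540.70
  Jun: +$1,133.82 → $3,674.52
  Jul: +$1,133.82 − $5,942.16 → -$1,133.82
  Aug: +$1,133.82 → $0.00
Lowest trial balance = -$2,135.10 (Sep)
Initial deposit = cushion − low point = $2,267.64 − (-$2,135.10) = $4,402.74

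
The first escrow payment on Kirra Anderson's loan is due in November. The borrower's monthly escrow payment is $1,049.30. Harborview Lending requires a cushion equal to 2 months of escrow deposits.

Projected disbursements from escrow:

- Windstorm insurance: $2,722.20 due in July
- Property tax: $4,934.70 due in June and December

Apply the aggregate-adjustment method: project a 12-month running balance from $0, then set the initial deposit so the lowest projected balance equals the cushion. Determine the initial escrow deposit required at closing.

$5,246.50

Cushion = 2 × $1,049.30 = $2,098.60
Trial balance (start $0, +$1,049.30 each month, − disbursements):
  Nov: +$1,049.30 → $1,049.30
  Dec: +$1,049.30 − $4,934.70 → -$2,836.10
  Jan: +$1,049.30 → -$1,786.80
  Feb: +$1,049.30 → -$737.50
  Mar: +$1,049.30 → $311.80
  Apr: +$1,049.30 → $1,361.10
  May: +$1,049.30 → $2,410.40
  Jun: +$1,049.30 − $4,934.70 → -$1,475.00
  Jul: +$1,049.30 − $2,722.20 → -$3,147.90
  Aug: +$1,049.30 → -$2,098.60
  Sep: +$1,049.30 → -$1,049.30
  Oct: +$1,049.30 → $0.00
Lowest trial balance = -$3,147.90 (Jul)
Initial deposit = cushion − low point = $2,098.60 − (-$3,147.90) = $5,246.50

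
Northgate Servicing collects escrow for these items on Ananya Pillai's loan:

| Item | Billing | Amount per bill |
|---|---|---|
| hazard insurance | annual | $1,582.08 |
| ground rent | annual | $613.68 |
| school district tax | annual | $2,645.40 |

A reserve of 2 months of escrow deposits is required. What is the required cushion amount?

Hazard insurance = $1,582.08 annually
Ground rent = $613.68 annually
School district tax = $2,645.40 annually
Yearly total = $4,841.16
Per month = $4,841.16 / 12 = $403.43
Reserve = 2 × $403.43 = $806.86

$806.86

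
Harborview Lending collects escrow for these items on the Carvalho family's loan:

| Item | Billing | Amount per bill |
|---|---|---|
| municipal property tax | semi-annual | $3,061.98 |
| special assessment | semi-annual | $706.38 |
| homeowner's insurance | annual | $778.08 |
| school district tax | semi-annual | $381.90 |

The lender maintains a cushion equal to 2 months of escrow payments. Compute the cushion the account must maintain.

Municipal property tax — $3,061.98 × 2 = $6,123.96 per year
Special assessment — $706.38 × 2 = $1,412.76 per year
Homeowner's insurance — $778.08 per year
School district tax — $381.90 × 2 = $763.80 per year
Total annual escrow = $9,078.60
Monthly escrow = $9,078.60 ÷ 12 = $756.55
Required cushion = 2 × $756.55 = $1,513.10

$1,513.10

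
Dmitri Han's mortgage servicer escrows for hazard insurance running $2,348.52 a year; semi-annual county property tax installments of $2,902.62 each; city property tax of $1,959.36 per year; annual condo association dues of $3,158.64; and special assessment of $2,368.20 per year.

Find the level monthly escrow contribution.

Hazard insurance: $2,348.52 per year
County property tax: $2,902.62 × 2 = $5,805.24 per year
City property tax: $1,959.36 per year
Condo association dues: $3,158.64 per year
Special assessment: $2,368.20 per year
Annual escrow total = $15,639.96
Per month = $15,639.96 / 12 = $1,303.33

$1,303.33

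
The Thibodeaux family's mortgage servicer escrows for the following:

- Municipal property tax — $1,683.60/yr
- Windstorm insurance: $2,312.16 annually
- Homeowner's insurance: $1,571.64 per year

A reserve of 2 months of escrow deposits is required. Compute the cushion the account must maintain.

Municipal property tax — $1,683.60 per year
Windstorm insurance — $2,312.16 per year
Homeowner's insurance — $1,571.64 per year
Combined annual = $1,683.60 + $2,312.16 + $1,571.64 = $5,567.40
Per month = $5,567.40 ÷ 12 = $463.95
Cushion = 2 × $463.95 = $927.90

$927.90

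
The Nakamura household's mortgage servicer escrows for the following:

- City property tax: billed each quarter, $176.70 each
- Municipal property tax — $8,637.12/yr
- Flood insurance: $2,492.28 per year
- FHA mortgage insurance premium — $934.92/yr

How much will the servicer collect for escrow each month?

$1,064.26

City property tax = $176.70 × 4 = $706.80 per year
Municipal property tax = $8,637.12 per year
Flood insurance = $2,492.28 per year
FHA mortgage insurance premium = $934.92 per year
Combined annual = $706.80 + $8,637.12 + $2,492.28 + $934.92 = $12,771.12
Monthly = $12,771.12 ÷ 12 = $1,064.26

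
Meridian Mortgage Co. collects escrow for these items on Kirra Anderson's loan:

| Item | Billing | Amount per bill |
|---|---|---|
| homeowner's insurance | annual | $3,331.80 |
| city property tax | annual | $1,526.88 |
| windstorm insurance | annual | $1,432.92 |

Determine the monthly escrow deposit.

$524.30

Homeowner's insurance: $3,331.80 per year
City property tax: $1,526.88 per year
Windstorm insurance: $1,432.92 per year
Yearly total = $6,291.60
Monthly escrow = $6,291.60 / 12 = $524.30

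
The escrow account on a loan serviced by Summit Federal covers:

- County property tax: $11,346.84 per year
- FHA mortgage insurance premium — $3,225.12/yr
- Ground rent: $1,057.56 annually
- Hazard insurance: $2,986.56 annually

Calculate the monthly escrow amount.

County property tax = $11,346.84
FHA mortgage insurance premium = $3,225.12
Ground rent = $1,057.56
Hazard insurance = $2,986.56
Total per year = $11,346.84 + $3,225.12 + $1,057.56 + $2,986.56 = $18,616.08
Monthly = $18,616.08 ÷ 12 = $1,551.34

$1,551.34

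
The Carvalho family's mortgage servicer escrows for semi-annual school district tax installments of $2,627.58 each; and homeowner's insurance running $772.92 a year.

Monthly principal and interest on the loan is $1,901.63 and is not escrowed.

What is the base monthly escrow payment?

School district tax: $2,627.58 × 2 = $5,255.16
Homeowner's insurance: $772.92
Total annual escrow = $6,028.08
Monthly = $6,028.08 ÷ 12 = $502.34

$502.34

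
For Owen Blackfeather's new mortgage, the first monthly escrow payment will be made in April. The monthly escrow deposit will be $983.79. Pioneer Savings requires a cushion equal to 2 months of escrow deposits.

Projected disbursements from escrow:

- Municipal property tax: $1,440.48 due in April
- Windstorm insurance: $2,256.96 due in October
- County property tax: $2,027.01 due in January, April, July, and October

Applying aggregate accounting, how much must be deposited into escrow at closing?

Cushion = 2 × $983.79 = $1,967.58
Trial balance (start $0, +$983.79 each month, − disbursements):
  Apr: +$983.79 − $3,467.49 → -$2,483.70
  May: +$983.79 → -$1,499.91
  Jun: +$983.79 → -$516.12
  Jul: +$983.79 − $2,027.01 → -$1,559.34
  Aug: +$983.79 → -$575.55
  Sep: +$983.79 → $408.24
  Oct: +$983.79 − $4,283.97 → -$2,891.94
  Nov: +$983.79 → -$1,908.15
  Dec: +$983.79 → -$924.36
  Jan: +$983.79 − $2,027.01 → -$1,967.58
  Feb: +$983.79 → -$983.79
  Mar: +$983.79 → $0.00
Lowest trial balance = -$2,891.94 (Oct)
Initial deposit = cushion − low point = $1,967.58 − (-$2,891.94) = $4,859.52

$4,859.52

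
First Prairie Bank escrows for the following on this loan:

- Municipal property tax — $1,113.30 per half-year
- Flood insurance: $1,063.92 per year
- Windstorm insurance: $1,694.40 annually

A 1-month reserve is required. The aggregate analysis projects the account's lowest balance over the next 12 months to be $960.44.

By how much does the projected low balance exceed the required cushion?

$545.03

Municipal property tax = $1,113.30 × 2 = $2,226.60
Flood insurance = $1,063.92
Windstorm insurance = $1,694.40
Total per year = $2,226.60 + $1,063.92 + $1,694.40 = $4,984.92
Monthly = $4,984.92 / 12 = $415.41
Required reserve = 1 × $415.41 = $415.41
Excess over cushion: $960.44 − $415.41 = $545.03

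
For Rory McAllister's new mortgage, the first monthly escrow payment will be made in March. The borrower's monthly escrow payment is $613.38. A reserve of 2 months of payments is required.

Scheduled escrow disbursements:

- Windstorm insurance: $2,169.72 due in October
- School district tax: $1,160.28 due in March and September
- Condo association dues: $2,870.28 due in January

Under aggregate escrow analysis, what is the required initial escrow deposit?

$1,840.14

Cushion = 2 × $613.38 = $1,226.76
Trial balance (start $0, +$613.38 each month, − disbursements):
  Mar: +$613.38 − $1,160.28 → -$546.90
  Apr: +$613.38 → $66.48
  May: +$613.38 → $679.86
  Jun: +$613.38 → $1,293.24
  Jul: +$613.38 → $1,906.62
  Aug: +$613.38 → $2,520.00
  Sep: +$613.38 − $1,160.28 → $1,973.10
  Oct: +$613.38 − $2,169.72 → $416.76
  Nov: +$613.38 → $1,030.14
  Dec: +$613.38 → $1,643.52
  Jan: +$613.38 − $2,870.28 → -$613.38
  Feb: +$613.38 → $0.00
Lowest trial balance = -$613.38 (Jan)
Initial deposit = cushion − low point = $1,226.76 − (-$613.38) = $1,840.14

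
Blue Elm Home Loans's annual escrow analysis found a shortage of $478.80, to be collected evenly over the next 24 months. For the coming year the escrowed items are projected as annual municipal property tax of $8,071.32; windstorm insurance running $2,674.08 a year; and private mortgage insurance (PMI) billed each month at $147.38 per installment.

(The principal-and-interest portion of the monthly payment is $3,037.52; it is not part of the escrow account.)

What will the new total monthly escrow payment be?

Municipal property tax = $8,071.32
Windstorm insurance = $2,674.08
Private mortgage insurance (PMI) = $147.38 × 12 = $1,768.56
Annual escrow total = $8,071.32 + $2,674.08 + $1,768.56 = $12,513.96
Per month = $12,513.96 / 12 = $1,042.83
Monthly shortage recovery: $478.80 ÷ 24 = $19.95
Adjusted monthly = $1,042.83 + $19.95 = $1,062.78

$1,062.78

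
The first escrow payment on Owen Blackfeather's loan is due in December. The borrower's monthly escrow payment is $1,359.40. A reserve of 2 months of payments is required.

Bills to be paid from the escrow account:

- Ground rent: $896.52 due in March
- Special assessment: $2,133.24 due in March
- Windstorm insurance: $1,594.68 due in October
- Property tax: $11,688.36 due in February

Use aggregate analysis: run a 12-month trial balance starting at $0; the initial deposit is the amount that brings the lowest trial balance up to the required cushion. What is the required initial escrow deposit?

$11,999.32

Cushion = 2 × $1,359.40 = $2,718.80
Trial balance (start $0, +$1,359.40 each month, − disbursements):
  Dec: +$1,359.40 → $1,359.40
  Jan: +$1,359.40 → $2,718.80
  Feb: +$1,359.40 − $11,688.36 → -$7,610.16
  Mar: +$1,359.40 − $3,029.76 → -$9,280.52
  Apr: +$1,359.40 → -$7,921.12
  May: +$1,359.40 → -$6,561.72
  Jun: +$1,359.40 → -$5,202.32
  Jul: +$1,359.40 → -$3,842.92
  Aug: +$1,359.40 → -$2,483.52
  Sep: +$1,359.40 → -$1,124.12
  Oct: +$1,359.40 − $1,594.68 → -$1,359.40
  Nov: +$1,359.40 → $0.00
Lowest trial balance = -$9,280.52 (Mar)
Initial deposit = cushion − low point = $2,718.80 − (-$9,280.52) = $11,999.32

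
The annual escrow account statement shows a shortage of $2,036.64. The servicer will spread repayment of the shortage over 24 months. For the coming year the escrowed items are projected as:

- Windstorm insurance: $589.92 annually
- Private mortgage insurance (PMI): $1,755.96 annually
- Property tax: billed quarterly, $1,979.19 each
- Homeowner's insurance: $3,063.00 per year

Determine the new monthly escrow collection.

Windstorm insurance: $589.92 per year
Private mortgage insurance (PMI): $1,755.96 per year
Property tax: $1,979.19 × 4 = $7,916.76 per year
Homeowner's insurance: $3,063.00 per year
Combined annual = $589.92 + $1,755.96 + $7,916.76 + $3,063.00 = $13,325.64
Per month = $13,325.64 / 12 = $1,110.47
Monthly shortage recovery: $2,036.64 / 24 = $84.86
Adjusted monthly = $1,110.47 + $84.86 = $1,195.33

$1,195.33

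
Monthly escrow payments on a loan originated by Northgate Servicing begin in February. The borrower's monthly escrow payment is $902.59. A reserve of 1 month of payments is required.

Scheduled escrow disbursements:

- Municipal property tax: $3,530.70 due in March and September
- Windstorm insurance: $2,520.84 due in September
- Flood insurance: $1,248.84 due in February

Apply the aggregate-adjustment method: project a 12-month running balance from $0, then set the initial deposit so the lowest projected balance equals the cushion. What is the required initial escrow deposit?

Cushion = 1 × $902.59 = $902.59
Trial balance (start $0, +$902.59 each month, − disbursements):
  Feb: +$902.59 − $1,248.84 → -$346.25
  Mar: +$902.59 − $3,530.70 → -$2,974.36
  Apr: +$902.59 → -$2,071.77
  May: +$902.59 → -$1,169.18
  Jun: +$902.59 → -$266.59
  Jul: +$902.59 → $636.00
  Aug: +$902.59 → $1,538.59
  Sep: +$902.59 − $6,051.54 → -$3,610.36
  Oct: +$902.59 → -$2,707.77
  Nov: +$902.59 → -$1,805.18
  Dec: +$902.59 → -$902.59
  Jan: +$902.59 → $0.00
Lowest trial balance = -$3,610.36 (Sep)
Initial deposit = cushion − low point = $902.59 − (-$3,610.36) = $4,512.95

$4,512.95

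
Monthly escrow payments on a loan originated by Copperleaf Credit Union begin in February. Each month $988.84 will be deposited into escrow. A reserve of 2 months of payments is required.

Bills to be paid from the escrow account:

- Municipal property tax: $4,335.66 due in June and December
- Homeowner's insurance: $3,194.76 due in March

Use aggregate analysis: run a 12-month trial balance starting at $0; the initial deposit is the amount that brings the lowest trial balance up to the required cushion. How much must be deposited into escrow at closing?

$4,563.90

Cushion = 2 × $988.84 = $1,977.68
Trial balance (start $0, +$988.84 each month, − disbursements):
  Feb: +$988.84 → $988.84
  Mar: +$988.84 − $3,194.76 → -$1,217.08
  Apr: +$988.84 → -$228.24
  May: +$988.84 → $760.60
  Jun: +$988.84 − $4,335.66 → -$2,586.22
  Jul: +$988.84 → -$1,597.38
  Aug: +$988.84 → -$608.54
  Sep: +$988.84 → $380.30
  Oct: +$988.84 → $1,369.14
  Nov: +$988.84 → $2,357.98
  Dec: +$988.84 − $4,335.66 → -$988.84
  Jan: +$988.84 → $0.00
Lowest trial balance = -$2,586.22 (Jun)
Initial deposit = cushion − low point = $1,977.68 − (-$2,586.22) = $4,563.90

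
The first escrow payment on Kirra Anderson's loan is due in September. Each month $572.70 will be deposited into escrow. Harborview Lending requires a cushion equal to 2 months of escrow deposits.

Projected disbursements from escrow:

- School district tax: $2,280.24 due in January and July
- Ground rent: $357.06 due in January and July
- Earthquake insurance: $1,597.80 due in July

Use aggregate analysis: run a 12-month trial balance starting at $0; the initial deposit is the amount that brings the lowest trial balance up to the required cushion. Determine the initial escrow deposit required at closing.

Cushion = 2 × $572.70 = $1,145.40
Trial balance (start $0, +$572.70 each month, − disbursements):
  Sep: +$572.70 → $572.70
  Oct: +$572.70 → $1,145.40
  Nov: +$572.70 → $1,718.10
  Dec: +$572.70 → $2,290.80
  Jan: +$572.70 − $2,637.30 → $226.20
  Feb: +$572.70 → $798.90
  Mar: +$572.70 → $1,371.60
  Apr: +$572.70 → $1,944.30
  May: +$572.70 → $2,517.00
  Jun: +$572.70 → $3,089.70
  Jul: +$572.70 − $4,235.10 → -$572.70
  Aug: +$572.70 → $0.00
Lowest trial balance = -$572.70 (Jul)
Initial deposit = cushion − low point = $1,145.40 − (-$572.70) = $1,718.10

$1,718.10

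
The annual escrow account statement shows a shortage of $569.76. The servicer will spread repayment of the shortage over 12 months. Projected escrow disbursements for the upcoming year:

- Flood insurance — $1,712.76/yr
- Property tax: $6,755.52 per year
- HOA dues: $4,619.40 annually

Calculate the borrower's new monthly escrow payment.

$1,138.12

Flood insurance — $1,712.76/yr
Property tax — $6,755.52/yr
HOA dues — $4,619.40/yr
Yearly total = $13,087.68
Monthly = $13,087.68 ÷ 12 = $1,090.64
Monthly shortage recovery: $569.76 ÷ 12 = $47.48
New monthly escrow = $1,090.64 + $47.48 = $1,138.12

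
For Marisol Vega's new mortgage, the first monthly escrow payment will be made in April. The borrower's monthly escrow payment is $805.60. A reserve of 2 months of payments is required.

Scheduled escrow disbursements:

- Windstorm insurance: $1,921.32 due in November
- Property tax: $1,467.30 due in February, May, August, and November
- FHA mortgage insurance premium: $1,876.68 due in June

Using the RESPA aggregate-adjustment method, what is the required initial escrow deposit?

Cushion = 2 × $805.60 = $1,611.20
Trial balance (start $0, +$805.60 each month, − disbursements):
  Apr: +$805.60 → $805.60
  May: +$805.60 − $1,467.30 → $143.90
  Jun: +$805.60 − $1,876.68 → -$927.18
  Jul: +$805.60 → -$121.58
  Aug: +$805.60 − $1,467.30 → -$783.28
  Sep: +$805.60 → $22.32
  Oct: +$805.60 → $827.92
  Nov: +$805.60 − $3,388.62 → -$1,755.10
  Dec: +$805.60 → -$949.50
  Jan: +$805.60 → -$143.90
  Feb: +$805.60 − $1,467.30 → -$805.60
  Mar: +$805.60 → $0.00
Lowest trial balance = -$1,755.10 (Nov)
Initial deposit = cushion − low point = $1,611.20 − (-$1,755.10) = $3,366.30

$3,366.30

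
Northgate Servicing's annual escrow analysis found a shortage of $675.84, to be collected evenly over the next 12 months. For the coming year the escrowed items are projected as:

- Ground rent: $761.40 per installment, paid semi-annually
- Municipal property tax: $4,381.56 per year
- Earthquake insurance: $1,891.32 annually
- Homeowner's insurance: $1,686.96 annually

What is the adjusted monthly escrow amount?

Ground rent — $761.40 × 2 = $1,522.80 annually
Municipal property tax — $4,381.56 annually
Earthquake insurance — $1,891.32 annually
Homeowner's insurance — $1,686.96 annually
Combined annual = $9,482.64
Monthly = $9,482.64 ÷ 12 = $790.22
Shortage per month = $675.84 ÷ 12 = $56.32
Adjusted monthly = $790.22 + $56.32 = $846.54

$846.54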